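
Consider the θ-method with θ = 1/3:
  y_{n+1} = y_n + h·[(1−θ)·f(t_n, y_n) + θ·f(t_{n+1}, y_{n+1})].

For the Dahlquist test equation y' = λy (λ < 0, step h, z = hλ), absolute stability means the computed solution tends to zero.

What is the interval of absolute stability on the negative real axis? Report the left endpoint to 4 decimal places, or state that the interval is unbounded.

z∈(-6.0000,0).

Set f=λy, z=hλ:
  y_{n+1} = y_n + z·[2/3·y_n + 1/3·y_{n+1}] ⇒ (1 − 1/3z)y_{n+1} = (1 + 2/3z)y_n
  ⇒ R(z) = (1 + 2/3z)/(1 − 1/3z).

Need |R(x)|<1, x<0.
x=-1.37: |R|=0.0595
R=−1: 1+2/3x = −1+1/3x ⇒ -1/3x=2 ⇒ x=2/(-1/3)=-6.0000
Confirm numerically:
  x=-5.432: |R|=0.93264 <1
  x=-5.096: |R|=0.88834 <1
  x=-2.872: |R|=0.46730 <1
  x=-6.578: |R|=1.06035 >1
  x=-6.243: |R|=1.02629 >1
  x=-6.193: |R|=1.02099 >1
So |R|<1 on (-6.0000, 0).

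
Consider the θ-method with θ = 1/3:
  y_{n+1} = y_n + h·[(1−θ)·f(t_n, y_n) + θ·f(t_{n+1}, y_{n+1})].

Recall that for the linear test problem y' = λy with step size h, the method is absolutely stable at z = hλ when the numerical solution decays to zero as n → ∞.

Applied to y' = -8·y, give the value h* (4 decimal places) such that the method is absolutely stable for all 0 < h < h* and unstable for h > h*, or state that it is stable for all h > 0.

(-6.0000,0); λ=-8 ⇒ h* = (6)/8 = 0.7500.

On y'=λy, z=hλ:
  y_{n+1} = y_n + z·[2/3·y_n + 1/3·y_{n+1}] ⇒ (1 − 1/3z)y_{n+1} = (1 + 2/3z)y_n
  ⇒ R(z) = (1 + 2/3z)/(1 − 1/3z).

Solve |R(x)|<1 on ℝ⁻.
x=-1.65: |R|=0.0645
R=−1: 1+2/3x = −1+1/3x ⇒ -1/3x=2 ⇒ x=2/(-1/3)=-6.0000
Confirm numerically:
  x=-4.281: |R|=0.76391 <1
  x=-3.434: |R|=0.60118 <1
  x=-2.721: |R|=0.42685 <1
  x=-6.361: |R|=1.03856 >1
  x=-6.342: |R|=1.03661 >1
  x=-6.175: |R|=1.01907 >1
So |R|<1 on (-6.0000, 0).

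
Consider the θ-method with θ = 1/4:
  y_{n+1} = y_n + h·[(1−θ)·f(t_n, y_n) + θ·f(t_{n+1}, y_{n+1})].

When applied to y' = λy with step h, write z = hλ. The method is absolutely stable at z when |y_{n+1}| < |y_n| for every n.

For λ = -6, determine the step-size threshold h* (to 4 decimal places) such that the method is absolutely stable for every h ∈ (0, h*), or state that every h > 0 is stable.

Test eqn y'=λy, z=hλ:
  y_{n+1} = y_n + z·[3/4·y_n + 1/4·y_{n+1}] ⇒ (1 − 1/4z)y_{n+1} = (1 + 3/4z)y_n
  so R(z) = (1 + 3/4z)/(1 − 1/4z).

Find x<0 with |R(x)|<1.
x=-0.45: |R|=0.5955
R=−1: 1+3/4x = −1+1/4x ⇒ -1/2x=2 ⇒ x=2/(-1/2)=-4.0000
Confirm numerically:
  x=-3.717: |R|=0.92666 <1
  x=-3.669: |R|=0.91368 <1
  x=-3.355: |R|=0.82461 <1
  x=-1.622: |R|=0.15404 <1
  x=-4.491: |R|=1.11565 >1
  x=-4.440: |R|=1.10427 >1
So |R|<1 on (-4.0000, 0).

(-4.0000,0); λ=-6 ⇒ h* = (4)/6 = 0.6667.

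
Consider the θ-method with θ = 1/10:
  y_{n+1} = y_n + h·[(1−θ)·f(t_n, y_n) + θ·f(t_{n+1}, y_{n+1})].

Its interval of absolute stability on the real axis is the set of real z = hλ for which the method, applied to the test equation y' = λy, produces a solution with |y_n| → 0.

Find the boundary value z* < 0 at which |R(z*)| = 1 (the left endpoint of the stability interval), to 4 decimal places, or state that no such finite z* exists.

z* = -2.5000.

With y'=λy (z=hλ):
  y_{n+1} = y_n + z·[9/10·y_n + 1/10·y_{n+1}] ⇒ (1 − 1/10z)y_{n+1} = (1 + 9/10z)y_n
  R(z) = (1 + 9/10z)/(1 − 1/10z).

Solve |R(x)|<1 on ℝ⁻.
x=-1.09: |R|=0.0171
R=−1: 1+9/10x = −1+1/10x ⇒ -4/5x=2 ⇒ x=2/(-4/5)=-2.5000
Confirm numerically:
  x=-1.763: |R|=0.49877 <1
  x=-1.714: |R|=0.46321 <1
  x=-1.498: |R|=0.30284 <1
  x=-3.053: |R|=1.33893 >1
  x=-2.775: |R|=1.17221 >1
  x=-2.734: |R|=1.14701 >1
So |R|<1 on (-2.5000, 0).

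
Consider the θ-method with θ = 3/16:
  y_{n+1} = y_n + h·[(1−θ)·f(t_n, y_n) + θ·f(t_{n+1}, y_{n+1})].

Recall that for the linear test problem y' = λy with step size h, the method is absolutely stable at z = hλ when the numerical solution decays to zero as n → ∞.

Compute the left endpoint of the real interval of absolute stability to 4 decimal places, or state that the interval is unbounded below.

On y'=λy, z=hλ:
  y_{n+1} = y_n + z·[13/16·y_n + 3/16·y_{n+1}] ⇒ (1 − 3/16z)y_{n+1} = (1 + 13/16z)y_n
  so R(z) = (1 + 13/16z)/(1 − 3/16z).

Solve |R(x)|<1 on ℝ⁻.
x=-1.62: |R|=0.2426
R=−1: 1+13/16x = −1+3/16x ⇒ -5/8x=2 ⇒ x=2/(-5/8)=-3.2000
Confirm numerically:
  x=-2.955: |R|=0.90147 <1
  x=-2.846: |R|=0.85573 <1
  x=-2.551: |R|=0.72562 <1
  x=-1.555: |R|=0.20397 <1
  x=-3.789: |R|=1.21522 >1
  x=-3.319: |R|=1.04585 >1
  x=-3.298: |R|=1.03785 >1
Interval (-3.2000, 0).

left endpoint -3.2000.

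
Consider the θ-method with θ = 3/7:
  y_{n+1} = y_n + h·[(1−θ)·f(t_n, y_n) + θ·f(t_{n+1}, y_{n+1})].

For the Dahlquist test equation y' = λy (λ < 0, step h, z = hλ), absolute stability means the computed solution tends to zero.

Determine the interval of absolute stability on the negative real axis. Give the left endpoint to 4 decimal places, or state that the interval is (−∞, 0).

Set f=λy, z=hλ:
  y_{n+1} = y_n + z·[4/7·y_n + 3/7·y_{n+1}] ⇒ (1 − 3/7z)y_{n+1} = (1 + 4/7z)y_n
  Hence R(z) = (1 + 4/7z)/(1 − 3/7z).

Need |R(x)|<1, x<0.
x=-1.47: |R|=0.0982
R=−1: 1+4/7x = −1+3/7x ⇒ -1/7x=2 ⇒ x=2/(-1/7)=-14.0000
Confirm numerically:
  x=-11.235: |R|=0.93207 <1
  x=-9.935: |R|=0.88955 <1
  x=-6.807: |R|=0.73768 <1
  x=-6.269: |R|=0.70043 <1
  x=-14.461: |R|=1.00915 >1
  x=-14.345: |R|=1.00690 >1
  x=-14.171: |R|=1.00345 >1
Stable set (-14.0000, 0).

z∈(-14.0000,0).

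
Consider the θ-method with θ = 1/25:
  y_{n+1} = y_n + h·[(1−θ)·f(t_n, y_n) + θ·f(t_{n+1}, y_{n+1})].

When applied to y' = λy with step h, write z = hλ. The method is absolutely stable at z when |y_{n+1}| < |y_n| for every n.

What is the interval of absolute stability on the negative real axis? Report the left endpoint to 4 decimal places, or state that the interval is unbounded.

Set f=λy, z=hλ:
  y_{n+1} = y_n + z·[24/25·y_n + 1/25·y_{n+1}] ⇒ (1 − 1/25z)y_{n+1} = (1 + 24/25z)y_n
  Hence R(z) = (1 + 24/25z)/(1 − 1/25z).

Need |R(x)|<1, x<0.
x=-1.11: |R|=0.0628
R=−1: 1+24/25x = −1+1/25x ⇒ -23/25x=2 ⇒ x=2/(-23/25)=-2.1739
Confirm numerically:
  x=-1.824: |R|=0.69997 <1
  x=-1.530: |R|=0.44176 <1
  x=-0.922: |R|=0.11079 <1
  x=-2.722: |R|=1.45473 >1
  x=-2.535: |R|=1.30162 >1
  x=-2.502: |R|=1.27438 >1
Stable set (-2.1739, 0).

z∈(-2.1739,0).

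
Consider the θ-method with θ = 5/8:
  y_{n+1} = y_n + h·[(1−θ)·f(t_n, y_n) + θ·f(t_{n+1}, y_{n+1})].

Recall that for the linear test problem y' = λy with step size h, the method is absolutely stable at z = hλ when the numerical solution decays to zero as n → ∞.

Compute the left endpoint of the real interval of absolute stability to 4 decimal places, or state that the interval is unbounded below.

Test eqn y'=λy, z=hλ:
  y_{n+1} = y_n + z·[3/8·y_n + 5/8·y_{n+1}] ⇒ (1 − 5/8z)y_{n+1} = (1 + 3/8z)y_n
  ⇒ R(z) = (1 + 3/8z)/(1 − 5/8z).

Need |R(x)|<1, x<0.
x=-1.31: |R|=0.2797
x=-2: |R|=0.1111
x=-10: |R|=0.3793
x=-100: |R|=0.5748
θ=5/8≥1/2 ⇒ |1+3/8x|<|1−5/8x| ∀x<0 ⇒ stable on all of ℝ⁻.

unbounded; (−∞, 0).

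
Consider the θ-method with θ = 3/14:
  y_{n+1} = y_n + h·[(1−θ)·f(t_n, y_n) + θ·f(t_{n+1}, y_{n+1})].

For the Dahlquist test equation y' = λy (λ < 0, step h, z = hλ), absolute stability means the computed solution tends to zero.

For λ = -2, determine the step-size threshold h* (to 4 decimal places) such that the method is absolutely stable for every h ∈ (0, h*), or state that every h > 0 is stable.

With y'=λy (z=hλ):
  y_{n+1} = y_n + z·[11/14·y_n + 3/14·y_{n+1}] ⇒ (1 − 3/14z)y_{n+1} = (1 + 11/14z)y_n
  so R(z) = (1 + 11/14z)/(1 − 3/14z).

Need |R(x)|<1, x<0.
x=-0.85: |R|=0.2810
R=−1: 1+11/14x = −1+3/14x ⇒ -4/7x=2 ⇒ x=2/(-4/7)=-3.5000
Confirm numerically:
  x=-3.299: |R|=0.93271 <1
  x=-2.057: |R|=0.42769 <1
  x=-2.032: |R|=0.41561 <1
  x=-1.906: |R|=0.35328 <1
  x=-4.082: |R|=1.17740 >1
  x=-3.976: |R|=1.14687 >1
  x=-3.619: |R|=1.03830 >1
So |R|<1 on (-3.5000, 0).

(-3.5000,0); λ=-2 ⇒ h* = (7/2)/2 = 1.7500.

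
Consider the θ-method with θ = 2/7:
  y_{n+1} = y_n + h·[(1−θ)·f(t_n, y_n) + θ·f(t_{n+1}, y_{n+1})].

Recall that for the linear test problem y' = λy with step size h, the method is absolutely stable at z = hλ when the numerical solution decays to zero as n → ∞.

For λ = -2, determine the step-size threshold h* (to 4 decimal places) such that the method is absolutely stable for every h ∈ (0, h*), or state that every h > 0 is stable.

With y'=λy (z=hλ):
  y_{n+1} = y_n + z·[5/7·y_n + 2/7·y_{n+1}] ⇒ (1 − 2/7z)y_{n+1} = (1 + 5/7z)y_n
  so R(z) = (1 + 5/7z)/(1 − 2/7z).

Need |R(x)|<1, x<0.
x=-0.65: |R|=0.4518
R=−1: 1+5/7x = −1+2/7x ⇒ -3/7x=2 ⇒ x=2/(-3/7)=-4.6667
Confirm numerically:
  x=-4.026: |R|=0.87231 <1
  x=-3.387: |R|=0.72129 <1
  x=-2.470: |R|=0.44807 <1
  x=-5.222: |R|=1.09551 >1
  x=-5.024: |R|=1.06288 >1
So |R|<1 on (-4.6667, 0).

(-4.6667,0); λ=-2 ⇒ h* = (14/3)/2 = 2.3333.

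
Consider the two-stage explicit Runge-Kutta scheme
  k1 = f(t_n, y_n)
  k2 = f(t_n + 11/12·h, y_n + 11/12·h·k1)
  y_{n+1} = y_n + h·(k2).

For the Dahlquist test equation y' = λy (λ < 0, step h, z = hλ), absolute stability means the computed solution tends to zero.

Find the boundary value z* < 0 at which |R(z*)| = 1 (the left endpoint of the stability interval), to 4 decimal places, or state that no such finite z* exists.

On y'=λy, z=hλ:
  k1=λy_n ⇒ h·k1=z·y_n;  k2=λ(1+11/12z)y_n ⇒ h·k2=z(1+11/12z)y_n
  y_{n+1}/y_n = 1 + z(1+11/12z) = 1 + z + 11/12z²
  so R(z) = 1 + z + 11/12z².

Boundary: |R(x)|=1, x<0.
x=-0.68: |R|=0.7439
R=1: x+11/12x²=0 ⇒ x=−12/11=-1.0909; min R=1−1/(4·11/12)=0.7273>−1
Confirm numerically:
  x=-1.010: |R|=0.92509 <1
  x=-0.955: |R|=0.88102 <1
  x=-0.815: |R|=0.79387 <1
  x=-0.475: |R|=0.73182 <1
  x=-1.471: |R|=1.51252 >1
  x=-1.340: |R|=1.30597 >1
Interval (-1.0909, 0).

z* = -1.0909.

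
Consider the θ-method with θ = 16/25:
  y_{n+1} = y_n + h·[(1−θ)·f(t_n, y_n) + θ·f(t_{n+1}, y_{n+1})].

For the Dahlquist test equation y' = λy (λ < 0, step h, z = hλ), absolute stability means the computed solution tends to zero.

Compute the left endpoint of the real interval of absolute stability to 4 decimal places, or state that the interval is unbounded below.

On y'=λy, z=hλ:
  y_{n+1} = y_n + z·[9/25·y_n + 16/25·y_{n+1}] ⇒ (1 − 16/25z)y_{n+1} = (1 + 9/25z)y_n
  Hence R(z) = (1 + 9/25z)/(1 − 16/25z).

Need |R(x)|<1, x<0.
x=-0.44: |R|=0.6567
x=-2: |R|=0.1228
x=-10: |R|=0.3514
x=-100: |R|=0.5385
θ=16/25≥1/2 ⇒ |1+9/25x|<|1−16/25x| ∀x<0 ⇒ interval (−∞,0).

(−∞, 0) — no finite endpoint.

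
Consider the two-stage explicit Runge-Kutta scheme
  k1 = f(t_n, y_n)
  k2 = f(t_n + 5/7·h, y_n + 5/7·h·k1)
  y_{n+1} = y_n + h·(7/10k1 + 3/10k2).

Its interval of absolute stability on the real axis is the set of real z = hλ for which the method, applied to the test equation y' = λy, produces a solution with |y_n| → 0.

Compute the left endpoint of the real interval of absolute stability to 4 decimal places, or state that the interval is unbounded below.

On y'=λy, z=hλ:
  k1=λy_n ⇒ h·k1=z·y_n;  k2=λ(1+5/7z)y_n ⇒ h·k2=z(1+5/7z)y_n
  y_{n+1}/y_n = 1 + 7/10z + 3/10z(1+5/7z) = 1 + z + 3/14z²
  ⇒ R(z) = 1 + z + 3/14z².

Find x<0 with |R(x)|<1.
x=-1: |R|=0.2143
R=1: x+3/14x²=0 ⇒ x=−14/3=-4.6667; min R=1−1/(4·3/14)=-0.1667>−1
Confirm numerically:
  x=-4.618: |R|=0.95184 <1
  x=-4.552: |R|=0.88815 <1
  x=-2.839: |R|=0.11187 <1
  x=-2.083: |R|=0.15324 <1
  x=-5.264: |R|=1.67379 >1
  x=-4.876: |R|=1.21872 >1
So |R|<1 on (-4.6667, 0).

z* = -4.6667.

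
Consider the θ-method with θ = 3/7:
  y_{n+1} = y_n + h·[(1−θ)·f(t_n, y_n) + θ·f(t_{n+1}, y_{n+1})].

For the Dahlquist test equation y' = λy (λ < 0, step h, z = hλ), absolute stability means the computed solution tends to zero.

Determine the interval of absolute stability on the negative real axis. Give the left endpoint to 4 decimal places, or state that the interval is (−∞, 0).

z∈(-14.0000,0).

On y'=λy, z=hλ:
  y_{n+1} = y_n + z·[4/7·y_n + 3/7·y_{n+1}] ⇒ (1 − 3/7z)y_{n+1} = (1 + 4/7z)y_n
  so R(z) = (1 + 4/7z)/(1 − 3/7z).

Need |R(x)|<1, x<0.
x=-0.92: |R|=0.3402
R=−1: 1+4/7x = −1+3/7x ⇒ -1/7x=2 ⇒ x=2/(-1/7)=-14.0000
Confirm numerically:
  x=-11.387: |R|=0.93652 <1
  x=-9.422: |R|=0.87019 <1
  x=-7.064: |R|=0.75397 <1
  x=-14.476: |R|=1.00944 >1
  x=-14.460: |R|=1.00913 >1
  x=-14.188: |R|=1.00379 >1
Interval (-14.0000, 0).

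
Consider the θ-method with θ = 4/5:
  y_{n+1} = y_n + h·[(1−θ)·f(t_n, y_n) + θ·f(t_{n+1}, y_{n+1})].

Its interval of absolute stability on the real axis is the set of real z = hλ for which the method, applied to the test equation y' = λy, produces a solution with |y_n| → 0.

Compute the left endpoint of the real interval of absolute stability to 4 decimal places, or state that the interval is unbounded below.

interval (−∞, 0).

Test eqn y'=λy, z=hλ:
  y_{n+1} = y_n + z·[1/5·y_n + 4/5·y_{n+1}] ⇒ (1 − 4/5z)y_{n+1} = (1 + 1/5z)y_n
  ⇒ R(z) = (1 + 1/5z)/(1 − 4/5z).

Find x<0 with |R(x)|<1.
x=-0.65: |R|=0.5724
x=-2: |R|=0.2308
x=-10: |R|=0.1111
x=-100: |R|=0.2346
θ=4/5≥1/2 ⇒ |1+1/5x|<|1−4/5x| ∀x<0 ⇒ stable on all of ℝ⁻.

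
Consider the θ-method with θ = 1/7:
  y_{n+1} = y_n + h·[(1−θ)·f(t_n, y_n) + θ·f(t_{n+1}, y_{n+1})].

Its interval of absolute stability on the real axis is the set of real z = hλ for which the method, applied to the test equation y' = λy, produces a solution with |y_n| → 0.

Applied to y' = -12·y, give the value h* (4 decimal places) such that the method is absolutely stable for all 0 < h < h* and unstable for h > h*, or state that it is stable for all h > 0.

(-2.8000,0); λ=-12 ⇒ h* = (14/5)/12 = 0.2333.

Set f=λy, z=hλ:
  y_{n+1} = y_n + z·[6/7·y_n + 1/7·y_{n+1}] ⇒ (1 − 1/7z)y_{n+1} = (1 + 6/7z)y_n
  R(z) = (1 + 6/7z)/(1 − 1/7z).

Need |R(x)|<1, x<0.
x=-1.76: |R|=0.4064
R=−1: 1+6/7x = −1+1/7x ⇒ -5/7x=2 ⇒ x=2/(-5/7)=-2.8000
Confirm numerically:
  x=-2.299: |R|=0.73062 <1
  x=-2.151: |R|=0.64539 <1
  x=-1.750: |R|=0.40000 <1
  x=-1.566: |R|=0.27971 <1
  x=-3.016: |R|=1.10783 >1
  x=-2.898: |R|=1.04950 >1
  x=-2.853: |R|=1.02690 >1
Interval (-2.8000, 0).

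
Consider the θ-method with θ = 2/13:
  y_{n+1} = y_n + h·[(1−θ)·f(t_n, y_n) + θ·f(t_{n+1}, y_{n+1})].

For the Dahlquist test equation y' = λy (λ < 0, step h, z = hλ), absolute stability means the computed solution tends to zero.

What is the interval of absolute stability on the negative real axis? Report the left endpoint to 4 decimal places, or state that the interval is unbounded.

z∈(-2.8889,0).

On y'=λy, z=hλ:
  y_{n+1} = y_n + z·[11/13·y_n + 2/13·y_{n+1}] ⇒ (1 − 2/13z)y_{n+1} = (1 + 11/13z)y_n
  so R(z) = (1 + 11/13z)/(1 − 2/13z).

Need |R(x)|<1, x<0.
x=-1.39: |R|=0.1451
R=−1: 1+11/13x = −1+2/13x ⇒ -9/13x=2 ⇒ x=2/(-9/13)=-2.8889
Confirm numerically:
  x=-2.774: |R|=0.94425 <1
  x=-2.551: |R|=0.83201 <1
  x=-2.213: |R|=0.65092 <1
  x=-2.033: |R|=0.54863 <1
  x=-3.341: |R|=1.20674 >1
  x=-3.206: |R|=1.14702 >1
  x=-2.948: |R|=1.02815 >1
Interval (-2.8889, 0).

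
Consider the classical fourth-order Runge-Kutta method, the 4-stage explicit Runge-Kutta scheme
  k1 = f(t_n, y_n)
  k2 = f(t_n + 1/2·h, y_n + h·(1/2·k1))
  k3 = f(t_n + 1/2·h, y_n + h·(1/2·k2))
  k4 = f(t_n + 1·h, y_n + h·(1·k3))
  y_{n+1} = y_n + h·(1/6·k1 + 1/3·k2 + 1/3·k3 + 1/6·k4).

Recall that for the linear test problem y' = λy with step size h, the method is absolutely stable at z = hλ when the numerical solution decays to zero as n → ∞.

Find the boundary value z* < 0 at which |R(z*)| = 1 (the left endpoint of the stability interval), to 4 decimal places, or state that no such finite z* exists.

Test eqn y'=λy, z=hλ:
  order 4, 4-stage ⇒ R(z)=1+z+z^2/2+z^3/6+z^4/24
  (e.g. R(-0.67)=0.51272, |R|=0.51272)

Find x<0 with |R(x)|<1.
x=-0.67: |R|=0.5127
|R(-2.64)|=0.8021 |R(-2.02)|=0.3402 |R(-1.77)|=0.2812
Bisect:
  x_lo=-3.6732 |R|=3.3982  x_hi=-0.3367 |R|=0.7141
  mid=-2.00497 |R|=0.33500 →hi
  mid=-2.83909 |R|=1.08419 →lo
  mid=-2.42203 |R|=0.57692 →hi
  mid=-2.63056 |R|=0.79070 →hi
  mid=-2.73483 |R|=0.92654 →hi
  mid=-2.78696 |R|=1.00252 →lo
  mid=-2.76089 |R|=0.96383 →hi
  mid=-2.77393 |R|=0.98300 →hi
  ...
  [-2.78533,-2.78513] ⇒ x*=-2.7853
So |R|<1 on (-2.7853, 0).

left endpoint -2.7853.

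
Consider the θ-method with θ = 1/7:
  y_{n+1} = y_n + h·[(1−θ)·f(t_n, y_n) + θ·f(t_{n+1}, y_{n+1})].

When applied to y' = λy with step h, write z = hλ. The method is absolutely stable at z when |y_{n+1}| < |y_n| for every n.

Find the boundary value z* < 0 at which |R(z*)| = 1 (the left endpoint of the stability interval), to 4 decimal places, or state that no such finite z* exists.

z* = -2.8000.

Test eqn y'=λy, z=hλ:
  y_{n+1} = y_n + z·[6/7·y_n + 1/7·y_{n+1}] ⇒ (1 − 1/7z)y_{n+1} = (1 + 6/7z)y_n
  R(z) = (1 + 6/7z)/(1 − 1/7z).

Solve |R(x)|<1 on ℝ⁻.
x=-0.38: |R|=0.6396
R=−1: 1+6/7x = −1+1/7x ⇒ -5/7x=2 ⇒ x=2/(-5/7)=-2.8000
Confirm numerically:
  x=-2.128: |R|=0.63190 <1
  x=-1.668: |R|=0.34702 <1
  x=-1.542: |R|=0.26364 <1
  x=-3.107: |R|=1.15187 >1
  x=-3.088: |R|=1.14274 >1
  x=-3.053: |R|=1.12583 >1
Interval (-2.8000, 0).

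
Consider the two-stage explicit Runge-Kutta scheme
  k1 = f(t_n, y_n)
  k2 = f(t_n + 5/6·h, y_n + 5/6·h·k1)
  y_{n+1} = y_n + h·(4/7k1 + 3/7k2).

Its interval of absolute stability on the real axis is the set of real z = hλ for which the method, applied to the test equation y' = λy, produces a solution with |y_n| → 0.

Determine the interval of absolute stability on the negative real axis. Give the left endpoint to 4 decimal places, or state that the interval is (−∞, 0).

(-2.8000, 0).

On y'=λy, z=hλ:
  k1=λy_n ⇒ h·k1=z·y_n;  k2=λ(1+5/6z)y_n ⇒ h·k2=z(1+5/6z)y_n
  y_{n+1}/y_n = 1 + 4/7z + 3/7z(1+5/6z) = 1 + z + 5/14z²
  ⇒ R(z) = 1 + z + 5/14z².

Find x<0 with |R(x)|<1.
x=-1.13: |R|=0.3260
R=1: x+5/14x²=0 ⇒ x=−14/5=-2.8000; min R=1−1/(4·5/14)=0.3000>−1
Confirm numerically:
  x=-2.592: |R|=0.80745 <1
  x=-2.484: |R|=0.71966 <1
  x=-1.561: |R|=0.30926 <1
  x=-1.453: |R|=0.30100 <1
  x=-3.114: |R|=1.34921 >1
  x=-2.910: |R|=1.11432 >1
So |R|<1 on (-2.8000, 0).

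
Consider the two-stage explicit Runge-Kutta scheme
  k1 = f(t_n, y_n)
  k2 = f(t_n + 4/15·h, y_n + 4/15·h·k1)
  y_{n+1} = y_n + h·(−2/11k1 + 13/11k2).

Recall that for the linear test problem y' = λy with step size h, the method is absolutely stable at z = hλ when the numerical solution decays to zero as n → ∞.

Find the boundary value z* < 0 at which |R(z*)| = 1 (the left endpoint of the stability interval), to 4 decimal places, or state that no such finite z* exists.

With y'=λy (z=hλ):
  k1=λy_n ⇒ h·k1=z·y_n;  k2=λ(1+4/15z)y_n ⇒ h·k2=z(1+4/15z)y_n
  y_{n+1}/y_n = 1 − 2/11z + 13/11z(1+4/15z) = 1 + z + 52/165z²
  R(z) = 1 + z + 52/165z².

Need |R(x)|<1, x<0.
x=-1.55: |R|=0.2072
R=1: x+52/165x²=0 ⇒ x=−165/52=-3.1731; min R=1−1/(4·52/165)=0.2067>−1
Confirm numerically:
  x=-2.561: |R|=0.50599 <1
  x=-2.503: |R|=0.47143 <1
  x=-2.012: |R|=0.26378 <1
  x=-3.712: |R|=1.63046 >1
  x=-3.505: |R|=1.36664 >1
  x=-3.494: |R|=1.35338 >1
Interval (-3.1731, 0).

left endpoint -3.1731.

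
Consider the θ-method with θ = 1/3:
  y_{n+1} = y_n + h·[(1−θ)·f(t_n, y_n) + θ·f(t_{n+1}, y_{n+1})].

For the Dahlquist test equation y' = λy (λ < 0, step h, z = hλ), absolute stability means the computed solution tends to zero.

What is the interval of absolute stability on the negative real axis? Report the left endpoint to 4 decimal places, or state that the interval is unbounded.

(-6.0000, 0).

With y'=λy (z=hλ):
  y_{n+1} = y_n + z·[2/3·y_n + 1/3·y_{n+1}] ⇒ (1 − 1/3z)y_{n+1} = (1 + 2/3z)y_n
  Hence R(z) = (1 + 2/3z)/(1 − 1/3z).

Find x<0 with |R(x)|<1.
x=-1.48: |R|=0.0089
R=−1: 1+2/3x = −1+1/3x ⇒ -1/3x=2 ⇒ x=2/(-1/3)=-6.0000
Confirm numerically:
  x=-5.711: |R|=0.96682 <1
  x=-3.507: |R|=0.61687 <1
  x=-3.349: |R|=0.58245 <1
  x=-2.691: |R|=0.41856 <1
  x=-6.367: |R|=1.03918 >1
  x=-6.026: |R|=1.00288 >1
Interval (-6.0000, 0).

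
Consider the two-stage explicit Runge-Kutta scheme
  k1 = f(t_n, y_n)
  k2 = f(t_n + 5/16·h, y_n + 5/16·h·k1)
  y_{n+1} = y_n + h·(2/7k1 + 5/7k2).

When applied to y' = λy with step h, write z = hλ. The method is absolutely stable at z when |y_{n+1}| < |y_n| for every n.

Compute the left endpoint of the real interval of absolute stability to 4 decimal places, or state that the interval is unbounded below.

z* = -4.4800.

On y'=λy, z=hλ:
  k1=λy_n ⇒ h·k1=z·y_n;  k2=λ(1+5/16z)y_n ⇒ h·k2=z(1+5/16z)y_n
  y_{n+1}/y_n = 1 + 2/7z + 5/7z(1+5/16z) = 1 + z + 25/112z²
  ⇒ R(z) = 1 + z + 25/112z².

Solve |R(x)|<1 on ℝ⁻.
x=-0.61: |R|=0.4731
R=1: x+25/112x²=0 ⇒ x=−112/25=-4.4800; min R=1−1/(4·25/112)=-0.1200>−1
Confirm numerically:
  x=-3.060: |R|=0.03009 <1
  x=-2.879: |R|=0.02886 <1
  x=-2.105: |R|=0.11593 <1
  x=-1.881: |R|=0.09123 <1
  x=-4.866: |R|=1.41926 >1
  x=-4.848: |R|=1.39823 >1
So |R|<1 on (-4.4800, 0).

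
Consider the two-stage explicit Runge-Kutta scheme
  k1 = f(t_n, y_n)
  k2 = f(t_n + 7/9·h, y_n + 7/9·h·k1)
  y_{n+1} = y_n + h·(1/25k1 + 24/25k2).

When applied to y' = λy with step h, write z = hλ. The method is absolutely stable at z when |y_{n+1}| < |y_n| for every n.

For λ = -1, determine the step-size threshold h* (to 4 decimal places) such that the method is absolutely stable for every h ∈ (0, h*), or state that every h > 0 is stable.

On y'=λy, z=hλ:
  k1=λy_n ⇒ h·k1=z·y_n;  k2=λ(1+7/9z)y_n ⇒ h·k2=z(1+7/9z)y_n
  y_{n+1}/y_n = 1 + 1/25z + 24/25z(1+7/9z) = 1 + z + 56/75z²
  Hence R(z) = 1 + z + 56/75z².

Need |R(x)|<1, x<0.
x=-0.33: |R|=0.7513
R=1: x+56/75x²=0 ⇒ x=−75/56=-1.3393; min R=1−1/(4·56/75)=0.6652>−1
Confirm numerically:
  x=-1.198: |R|=0.87362 <1
  x=-1.165: |R|=0.84839 <1
  x=-0.828: |R|=0.68390 <1
  x=-0.601: |R|=0.66870 <1
  x=-1.850: |R|=1.70547 >1
  x=-1.845: |R|=1.69667 >1
  x=-1.497: |R|=1.17629 >1
Interval (-1.3393, 0).

(-1.3393,0); λ=-1 ⇒ h* = (75/56)/1 = 1.3393.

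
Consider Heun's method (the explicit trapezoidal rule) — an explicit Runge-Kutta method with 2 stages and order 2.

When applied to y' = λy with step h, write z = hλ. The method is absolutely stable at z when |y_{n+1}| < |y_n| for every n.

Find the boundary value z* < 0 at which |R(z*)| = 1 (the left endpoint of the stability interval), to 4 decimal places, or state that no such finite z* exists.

z* = -2.0000.

Set f=λy, z=hλ:
  order 2, 2-stage ⇒ R(z)=1+z+z^2/2
  (e.g. R(-1.17)=0.51445, |R|=0.51445)

Need |R(x)|<1, x<0.
x=-1.17: |R|=0.5144
|R(-2.13)|=1.1384 |R(-1.36)|=0.5648 |R(-0.65)|=0.5613
Bisect:
  x_lo=-2.7019 |R|=1.9482  x_hi=-0.1976 |R|=0.8219
  mid=-1.44973 |R|=0.60113 →hi
  mid=-2.07579 |R|=1.07867 →lo
  mid=-1.76276 |R|=0.79090 →hi
  mid=-1.91928 |R|=0.92254 →hi
  mid=-1.99754 |R|=0.99754 →hi
  mid=-2.03667 |R|=1.03734 →lo
  mid=-2.01710 |R|=1.01725 →lo
  mid=-2.00732 |R|=1.00735 →lo
  ...
  [-2.00013,-1.99998] ⇒ x*=-2.0000
So |R|<1 on (-2.0000, 0).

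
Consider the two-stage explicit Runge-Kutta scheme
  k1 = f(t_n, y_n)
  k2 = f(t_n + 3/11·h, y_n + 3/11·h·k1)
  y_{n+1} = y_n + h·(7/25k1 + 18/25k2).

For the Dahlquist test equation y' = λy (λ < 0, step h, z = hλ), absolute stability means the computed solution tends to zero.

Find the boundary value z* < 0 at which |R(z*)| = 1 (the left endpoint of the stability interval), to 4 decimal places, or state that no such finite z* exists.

On y'=λy, z=hλ:
  k1=λy_n ⇒ h·k1=z·y_n;  k2=λ(1+3/11z)y_n ⇒ h·k2=z(1+3/11z)y_n
  y_{n+1}/y_n = 1 + 7/25z + 18/25z(1+3/11z) = 1 + z + 54/275z²
  R(z) = 1 + z + 54/275z².

Need |R(x)|<1, x<0.
x=-1.59: |R|=0.0936
R=1: x+54/275x²=0 ⇒ x=−275/54=-5.0926; min R=1−1/(4·54/275)=-0.2731>−1
Confirm numerically:
  x=-5.070: |R|=0.97751 <1
  x=-3.916: |R|=0.09525 <1
  x=-3.246: |R|=0.17701 <1
  x=-5.423: |R|=1.35184 >1
  x=-5.413: |R|=1.34057 >1
  x=-5.280: |R|=1.19430 >1
Interval (-5.0926, 0).

left endpoint -5.0926.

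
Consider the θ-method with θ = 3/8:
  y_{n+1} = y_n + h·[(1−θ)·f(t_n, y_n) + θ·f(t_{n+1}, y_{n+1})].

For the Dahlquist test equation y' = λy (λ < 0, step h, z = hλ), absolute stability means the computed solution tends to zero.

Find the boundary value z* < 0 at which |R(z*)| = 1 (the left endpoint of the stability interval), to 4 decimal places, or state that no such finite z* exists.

z* = -8.0000.

Set f=λy, z=hλ:
  y_{n+1} = y_n + z·[5/8·y_n + 3/8·y_{n+1}] ⇒ (1 − 3/8z)y_{n+1} = (1 + 5/8z)y_n
  so R(z) = (1 + 5/8z)/(1 − 3/8z).

Need |R(x)|<1, x<0.
x=-1.3: |R|=0.1261
R=−1: 1+5/8x = −1+3/8x ⇒ -1/4x=2 ⇒ x=2/(-1/4)=-8.0000
Confirm numerically:
  x=-7.120: |R|=0.94005 <1
  x=-6.726: |R|=0.90957 <1
  x=-6.449: |R|=0.88657 <1
  x=-8.541: |R|=1.03218 >1
  x=-8.134: |R|=1.00827 >1
So |R|<1 on (-8.0000, 0).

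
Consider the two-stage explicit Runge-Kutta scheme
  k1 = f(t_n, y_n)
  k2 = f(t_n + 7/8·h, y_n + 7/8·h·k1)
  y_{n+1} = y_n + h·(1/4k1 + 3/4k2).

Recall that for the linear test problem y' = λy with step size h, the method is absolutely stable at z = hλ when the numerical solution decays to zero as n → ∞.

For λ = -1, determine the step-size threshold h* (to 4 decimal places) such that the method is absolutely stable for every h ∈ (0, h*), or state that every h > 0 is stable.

(-1.5238,0); λ=-1 ⇒ h* = (32/21)/1 = 1.5238.

Test eqn y'=λy, z=hλ:
  k1=λy_n ⇒ h·k1=z·y_n;  k2=λ(1+7/8z)y_n ⇒ h·k2=z(1+7/8z)y_n
  y_{n+1}/y_n = 1 + 1/4z + 3/4z(1+7/8z) = 1 + z + 21/32z²
  so R(z) = 1 + z + 21/32z².

Boundary: |R(x)|=1, x<0.
x=-0.38: |R|=0.7148
R=1: x+21/32x²=0 ⇒ x=−32/21=-1.5238; min R=1−1/(4·21/32)=0.6190>−1
Confirm numerically:
  x=-1.364: |R|=0.85695 <1
  x=-1.128: |R|=0.70700 <1
  x=-0.686: |R|=0.62283 <1
  x=-2.001: |R|=1.62663 >1
  x=-1.854: |R|=1.40174 >1
  x=-1.551: |R|=1.02768 >1
Stable set (-1.5238, 0).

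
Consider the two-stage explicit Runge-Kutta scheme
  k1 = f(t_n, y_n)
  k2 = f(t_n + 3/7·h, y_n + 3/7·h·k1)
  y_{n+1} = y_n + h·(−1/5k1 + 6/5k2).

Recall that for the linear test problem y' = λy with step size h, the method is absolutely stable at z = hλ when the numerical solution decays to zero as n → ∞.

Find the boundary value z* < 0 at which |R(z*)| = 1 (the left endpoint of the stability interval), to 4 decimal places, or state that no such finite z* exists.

z* = -1.9444.

On y'=λy, z=hλ:
  k1=λy_n ⇒ h·k1=z·y_n;  k2=λ(1+3/7z)y_n ⇒ h·k2=z(1+3/7z)y_n
  y_{n+1}/y_n = 1 − 1/5z + 6/5z(1+3/7z) = 1 + z + 18/35z²
  R(z) = 1 + z + 18/35z².

Find x<0 with |R(x)|<1.
x=-1.69: |R|=0.7789
R=1: x+18/35x²=0 ⇒ x=−35/18=-1.9444; min R=1−1/(4·18/35)=0.5139>−1
Confirm numerically:
  x=-1.893: |R|=0.94992 <1
  x=-1.061: |R|=0.51794 <1
  x=-0.798: |R|=0.52950 <1
  x=-2.497: |R|=1.70958 >1
  x=-2.415: |R|=1.58443 >1
  x=-2.070: |R|=1.13366 >1
Interval (-1.9444, 0).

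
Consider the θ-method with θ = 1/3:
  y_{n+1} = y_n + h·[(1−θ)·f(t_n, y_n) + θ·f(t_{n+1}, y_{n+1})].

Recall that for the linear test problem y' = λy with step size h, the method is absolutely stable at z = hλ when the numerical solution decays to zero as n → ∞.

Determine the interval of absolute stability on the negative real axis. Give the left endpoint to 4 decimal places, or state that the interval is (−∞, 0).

z∈(-6.0000,0).

Test eqn y'=λy, z=hλ:
  y_{n+1} = y_n + z·[2/3·y_n + 1/3·y_{n+1}] ⇒ (1 − 1/3z)y_{n+1} = (1 + 2/3z)y_n
  R(z) = (1 + 2/3z)/(1 − 1/3z).

Solve |R(x)|<1 on ℝ⁻.
x=-0.71: |R|=0.4259
R=−1: 1+2/3x = −1+1/3x ⇒ -1/3x=2 ⇒ x=2/(-1/3)=-6.0000
Confirm numerically:
  x=-5.609: |R|=0.95458 <1
  x=-4.925: |R|=0.86435 <1
  x=-3.613: |R|=0.63904 <1
  x=-2.924: |R|=0.48076 <1
  x=-6.458: |R|=1.04842 >1
  x=-6.215: |R|=1.02333 >1
  x=-6.089: |R|=1.00979 >1
Stable set (-6.0000, 0).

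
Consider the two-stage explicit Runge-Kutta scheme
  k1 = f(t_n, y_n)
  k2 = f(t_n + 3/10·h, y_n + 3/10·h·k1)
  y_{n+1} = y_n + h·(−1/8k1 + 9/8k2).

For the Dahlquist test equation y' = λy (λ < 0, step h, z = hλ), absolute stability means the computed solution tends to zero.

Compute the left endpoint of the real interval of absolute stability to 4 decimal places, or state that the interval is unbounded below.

z* = -2.9630.

On y'=λy, z=hλ:
  k1=λy_n ⇒ h·k1=z·y_n;  k2=λ(1+3/10z)y_n ⇒ h·k2=z(1+3/10z)y_n
  y_{n+1}/y_n = 1 − 1/8z + 9/8z(1+3/10z) = 1 + z + 27/80z²
  R(z) = 1 + z + 27/80z².

Boundary: |R(x)|=1, x<0.
x=-0.86: |R|=0.3896
R=1: x+27/80x²=0 ⇒ x=−80/27=-2.9630; min R=1−1/(4·27/80)=0.2593>−1
Confirm numerically:
  x=-2.553: |R|=0.64676 <1
  x=-2.373: |R|=0.52751 <1
  x=-1.515: |R|=0.25964 <1
  x=-3.449: |R|=1.56577 >1
  x=-3.388: |R|=1.48601 >1
  x=-3.186: |R|=1.23983 >1
Interval (-2.9630, 0).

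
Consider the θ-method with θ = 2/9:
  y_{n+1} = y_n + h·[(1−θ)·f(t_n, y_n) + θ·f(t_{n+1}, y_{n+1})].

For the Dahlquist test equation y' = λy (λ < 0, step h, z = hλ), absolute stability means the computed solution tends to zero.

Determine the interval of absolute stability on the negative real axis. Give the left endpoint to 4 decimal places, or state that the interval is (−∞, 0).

(-3.6000, 0).

With y'=λy (z=hλ):
  y_{n+1} = y_n + z·[7/9·y_n + 2/9·y_{n+1}] ⇒ (1 − 2/9z)y_{n+1} = (1 + 7/9z)y_n
  R(z) = (1 + 7/9z)/(1 − 2/9z).

Solve |R(x)|<1 on ℝ⁻.
x=-0.51: |R|=0.5419
R=−1: 1+7/9x = −1+2/9x ⇒ -5/9x=2 ⇒ x=2/(-5/9)=-3.6000
Confirm numerically:
  x=-3.343: |R|=0.91808 <1
  x=-3.265: |R|=0.89214 <1
  x=-2.335: |R|=0.53731 <1
  x=-4.015: |R|=1.12184 >1
  x=-3.932: |R|=1.09843 >1
  x=-3.901: |R|=1.08957 >1
So |R|<1 on (-3.6000, 0).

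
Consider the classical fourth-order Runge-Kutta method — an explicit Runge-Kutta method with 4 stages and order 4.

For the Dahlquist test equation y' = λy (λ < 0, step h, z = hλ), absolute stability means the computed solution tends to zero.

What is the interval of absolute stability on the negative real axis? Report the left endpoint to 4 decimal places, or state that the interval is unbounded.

(-2.7853, 0).

Set f=λy, z=hλ:
  order 4, 4-stage ⇒ R(z)=1+z+z^2/2+z^3/6+z^4/24
  (e.g. R(-1.58)=0.27048, |R|=0.27048)

Solve |R(x)|<1 on ℝ⁻.
x=-1.58: |R|=0.2705
|R(-1.88)|=0.3003 |R(-1.74)|=0.2777 |R(-1.21)|=0.3161
Bisect:
  x_lo=-3.1649 |R|=1.7403  x_hi=-0.2122 |R|=0.8088
  mid=-1.68854 |R|=0.27337 →hi
  mid=-2.42672 |R|=0.58095 →hi
  mid=-2.79582 |R|=1.01598 →lo
  mid=-2.61127 |R|=0.76780 →hi
  mid=-2.70354 |R|=0.88358 →hi
  mid=-2.74968 |R|=0.94762 →hi
  mid=-2.77275 |R|=0.98125 →hi
  ...
  [-2.78536,-2.78518] ⇒ x*=-2.7853
Interval (-2.7853, 0).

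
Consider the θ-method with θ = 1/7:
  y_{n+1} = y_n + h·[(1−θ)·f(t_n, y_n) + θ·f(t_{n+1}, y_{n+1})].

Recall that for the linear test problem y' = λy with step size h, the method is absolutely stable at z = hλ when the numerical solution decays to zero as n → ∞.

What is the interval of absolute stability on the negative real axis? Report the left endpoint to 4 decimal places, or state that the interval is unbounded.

z∈(-2.8000,0).

On y'=λy, z=hλ:
  y_{n+1} = y_n + z·[6/7·y_n + 1/7·y_{n+1}] ⇒ (1 − 1/7z)y_{n+1} = (1 + 6/7z)y_n
  ⇒ R(z) = (1 + 6/7z)/(1 − 1/7z).

Find x<0 with |R(x)|<1.
x=-0.95: |R|=0.1635
R=−1: 1+6/7x = −1+1/7x ⇒ -5/7x=2 ⇒ x=2/(-5/7)=-2.8000
Confirm numerically:
  x=-2.288: |R|=0.72438 <1
  x=-1.571: |R|=0.28305 <1
  x=-1.466: |R|=0.21214 <1
  x=-3.223: |R|=1.20689 >1
  x=-3.127: |R|=1.16145 >1
So |R|<1 on (-2.8000, 0).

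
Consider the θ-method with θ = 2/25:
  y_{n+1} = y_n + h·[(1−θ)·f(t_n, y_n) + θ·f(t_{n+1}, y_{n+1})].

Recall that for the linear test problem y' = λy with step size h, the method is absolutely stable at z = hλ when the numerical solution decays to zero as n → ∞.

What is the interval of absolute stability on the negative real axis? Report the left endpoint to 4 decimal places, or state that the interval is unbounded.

(-2.3810, 0).

Test eqn y'=λy, z=hλ:
  y_{n+1} = y_n + z·[23/25·y_n + 2/25·y_{n+1}] ⇒ (1 − 2/25z)y_{n+1} = (1 + 23/25z)y_n
  R(z) = (1 + 23/25z)/(1 − 2/25z).

Need |R(x)|<1, x<0.
x=-0.39: |R|=0.6218
R=−1: 1+23/25x = −1+2/25x ⇒ -21/25x=2 ⇒ x=2/(-21/25)=-2.3810
Confirm numerically:
  x=-1.589: |R|=0.40979 <1
  x=-1.408: |R|=0.26546 <1
  x=-1.170: |R|=0.06986 <1
  x=-2.896: |R|=1.35126 >1
  x=-2.856: |R|=1.32482 >1
  x=-2.741: |R|=1.24805 >1
Stable set (-2.3810, 0).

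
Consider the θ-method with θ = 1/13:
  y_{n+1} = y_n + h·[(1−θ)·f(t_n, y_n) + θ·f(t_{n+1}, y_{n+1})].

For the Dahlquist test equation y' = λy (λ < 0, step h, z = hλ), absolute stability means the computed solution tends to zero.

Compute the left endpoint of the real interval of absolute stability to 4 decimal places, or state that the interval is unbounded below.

z* = -2.3636.

On y'=λy, z=hλ:
  y_{n+1} = y_n + z·[12/13·y_n + 1/13·y_{n+1}] ⇒ (1 − 1/13z)y_{n+1} = (1 + 12/13z)y_n
  R(z) = (1 + 12/13z)/(1 − 1/13z).

Solve |R(x)|<1 on ℝ⁻.
x=-0.67: |R|=0.3628
R=−1: 1+12/13x = −1+1/13x ⇒ -11/13x=2 ⇒ x=2/(-11/13)=-2.3636
Confirm numerically:
  x=-2.323: |R|=0.97083 <1
  x=-2.249: |R|=0.91731 <1
  x=-1.727: |R|=0.52448 <1
  x=-1.042: |R|=0.03532 <1
  x=-2.847: |R|=1.33552 >1
  x=-2.794: |R|=1.29973 >1
Interval (-2.3636, 0).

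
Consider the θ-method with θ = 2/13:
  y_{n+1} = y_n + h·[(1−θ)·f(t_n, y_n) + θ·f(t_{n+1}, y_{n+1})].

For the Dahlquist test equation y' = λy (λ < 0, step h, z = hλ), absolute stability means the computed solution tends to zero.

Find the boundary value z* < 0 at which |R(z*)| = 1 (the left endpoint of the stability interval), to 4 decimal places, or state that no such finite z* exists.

On y'=λy, z=hλ:
  y_{n+1} = y_n + z·[11/13·y_n + 2/13·y_{n+1}] ⇒ (1 − 2/13z)y_{n+1} = (1 + 11/13z)y_n
  Hence R(z) = (1 + 11/13z)/(1 − 2/13z).

Solve |R(x)|<1 on ℝ⁻.
x=-1.02: |R|=0.1184
R=−1: 1+11/13x = −1+2/13x ⇒ -9/13x=2 ⇒ x=2/(-9/13)=-2.8889
Confirm numerically:
  x=-2.514: |R|=0.81285 <1
  x=-2.369: |R|=0.73622 <1
  x=-1.173: |R|=0.00632 <1
  x=-3.140: |R|=1.11722 >1
  x=-3.069: |R|=1.08470 >1
  x=-2.981: |R|=1.04372 >1
Interval (-2.8889, 0).

left endpoint -2.8889.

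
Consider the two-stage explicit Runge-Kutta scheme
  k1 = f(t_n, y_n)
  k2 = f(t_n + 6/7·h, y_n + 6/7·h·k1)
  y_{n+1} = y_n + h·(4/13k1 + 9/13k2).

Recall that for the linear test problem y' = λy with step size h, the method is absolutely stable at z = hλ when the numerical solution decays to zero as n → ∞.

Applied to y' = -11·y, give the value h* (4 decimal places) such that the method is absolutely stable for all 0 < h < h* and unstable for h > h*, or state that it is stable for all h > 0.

On y'=λy, z=hλ:
  k1=λy_n ⇒ h·k1=z·y_n;  k2=λ(1+6/7z)y_n ⇒ h·k2=z(1+6/7z)y_n
  y_{n+1}/y_n = 1 + 4/13z + 9/13z(1+6/7z) = 1 + z + 54/91z²
  Hence R(z) = 1 + z + 54/91z².

Need |R(x)|<1, x<0.
x=-0.37: |R|=0.7112
R=1: x+54/91x²=0 ⇒ x=−91/54=-1.6852; min R=1−1/(4·54/91)=0.5787>−1
Confirm numerically:
  x=-1.410: |R|=0.76975 <1
  x=-1.098: |R|=0.61741 <1
  x=-0.929: |R|=0.58313 <1
  x=-0.759: |R|=0.58285 <1
  x=-2.205: |R|=1.68016 >1
  x=-1.799: |R|=1.12150 >1
  x=-1.722: |R|=1.03762 >1
Stable set (-1.6852, 0).

(-1.6852,0); λ=-11 ⇒ h* = (91/54)/11 = 0.1532.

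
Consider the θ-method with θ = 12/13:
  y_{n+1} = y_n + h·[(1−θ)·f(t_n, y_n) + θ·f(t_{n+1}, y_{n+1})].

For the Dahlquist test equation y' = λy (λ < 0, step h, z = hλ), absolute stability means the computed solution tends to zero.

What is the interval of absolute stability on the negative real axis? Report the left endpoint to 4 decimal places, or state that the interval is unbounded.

On y'=λy, z=hλ:
  y_{n+1} = y_n + z·[1/13·y_n + 12/13·y_{n+1}] ⇒ (1 − 12/13z)y_{n+1} = (1 + 1/13z)y_n
  so R(z) = (1 + 1/13z)/(1 − 12/13z).

Need |R(x)|<1, x<0.
x=-1.66: |R|=0.3445
x=-2: |R|=0.2973
x=-10: |R|=0.0226
x=-100: |R|=0.0717
θ=12/13≥1/2 ⇒ |1+1/13x|<|1−12/13x| ∀x<0 ⇒ interval (−∞,0).

interval (−∞, 0).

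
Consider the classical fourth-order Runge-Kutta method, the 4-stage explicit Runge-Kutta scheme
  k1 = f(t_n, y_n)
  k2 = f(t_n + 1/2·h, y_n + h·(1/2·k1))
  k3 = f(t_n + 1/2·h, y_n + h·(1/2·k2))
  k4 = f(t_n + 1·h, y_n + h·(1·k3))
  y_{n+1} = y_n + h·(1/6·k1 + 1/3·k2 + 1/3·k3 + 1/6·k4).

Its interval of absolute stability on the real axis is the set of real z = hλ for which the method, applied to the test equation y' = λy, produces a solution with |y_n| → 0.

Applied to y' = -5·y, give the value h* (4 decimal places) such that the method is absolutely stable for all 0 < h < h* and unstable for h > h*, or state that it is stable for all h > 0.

On y'=λy, z=hλ:
  order 4, 4-stage ⇒ R(z)=1+z+z^2/2+z^3/6+z^4/24
  (e.g. R(-0.68)=0.50770, |R|=0.50770)

Find x<0 with |R(x)|<1.
x=-0.68: |R|=0.5077
|R(-1.7)|=0.2742 |R(-1.2)|=0.3184 |R(-0.65)|=0.5229
Bisect:
  x_lo=-3.6371 |R|=3.2498  x_hi=-0.3494 |R|=0.7052
  mid=-1.99326 |R|=0.33111 →hi
  mid=-2.81520 |R|=1.04603 →lo
  mid=-2.40423 |R|=0.56190 →hi
  mid=-2.60971 |R|=0.76598 →hi
  mid=-2.71246 |R|=0.89562 →hi
  mid=-2.76383 |R|=0.96812 →hi
  mid=-2.78951 |R|=1.00638 →lo
  mid=-2.77667 |R|=0.98708 →hi
  ...
  [-2.78530,-2.78510] ⇒ x*=-2.7853
Stable set (-2.7853, 0).

(-2.7853,0); λ=-5 ⇒ h* = 0.5571.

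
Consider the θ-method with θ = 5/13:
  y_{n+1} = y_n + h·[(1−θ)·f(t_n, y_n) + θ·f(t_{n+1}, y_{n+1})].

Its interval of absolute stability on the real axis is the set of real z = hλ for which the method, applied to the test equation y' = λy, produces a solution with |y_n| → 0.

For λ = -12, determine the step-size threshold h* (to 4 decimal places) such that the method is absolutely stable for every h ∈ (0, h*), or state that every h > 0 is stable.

(-8.6667,0); λ=-12 ⇒ h* = (26/3)/12 = 0.7222.

Test eqn y'=λy, z=hλ:
  y_{n+1} = y_n + z·[8/13·y_n + 5/13·y_{n+1}] ⇒ (1 − 5/13z)y_{n+1} = (1 + 8/13z)y_n
  ⇒ R(z) = (1 + 8/13z)/(1 − 5/13z).

Need |R(x)|<1, x<0.
x=-1.1: |R|=0.2270
R=−1: 1+8/13x = −1+5/13x ⇒ -3/13x=2 ⇒ x=2/(-3/13)=-8.6667
Confirm numerically:
  x=-6.412: |R|=0.84989 <1
  x=-6.378: |R|=0.84705 <1
  x=-3.705: |R|=0.52784 <1
  x=-9.153: |R|=1.02483 >1
  x=-9.030: |R|=1.01874 >1
  x=-8.852: |R|=1.00971 >1
Interval (-8.6667, 0).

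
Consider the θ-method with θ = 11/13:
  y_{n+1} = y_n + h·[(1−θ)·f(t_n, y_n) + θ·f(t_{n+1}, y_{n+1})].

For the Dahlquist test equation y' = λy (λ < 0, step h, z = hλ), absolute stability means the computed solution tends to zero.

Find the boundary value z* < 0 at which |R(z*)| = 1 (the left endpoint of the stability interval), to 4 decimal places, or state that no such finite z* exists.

unbounded; (−∞, 0).

On y'=λy, z=hλ:
  y_{n+1} = y_n + z·[2/13·y_n + 11/13·y_{n+1}] ⇒ (1 − 11/13z)y_{n+1} = (1 + 2/13z)y_n
  ⇒ R(z) = (1 + 2/13z)/(1 − 11/13z).

Solve |R(x)|<1 on ℝ⁻.
x=-1.21: |R|=0.4021
x=-2: |R|=0.2571
x=-10: |R|=0.0569
x=-100: |R|=0.1680
θ=11/13≥1/2 ⇒ |1+2/13x|<|1−11/13x| ∀x<0 ⇒ unbounded interval.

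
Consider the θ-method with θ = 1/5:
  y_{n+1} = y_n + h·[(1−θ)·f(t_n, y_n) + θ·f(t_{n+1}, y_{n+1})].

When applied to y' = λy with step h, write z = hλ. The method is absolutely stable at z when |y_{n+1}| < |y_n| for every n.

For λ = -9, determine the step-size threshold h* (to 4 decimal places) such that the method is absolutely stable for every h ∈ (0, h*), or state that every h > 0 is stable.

With y'=λy (z=hλ):
  y_{n+1} = y_n + z·[4/5·y_n + 1/5·y_{n+1}] ⇒ (1 − 1/5z)y_{n+1} = (1 + 4/5z)y_n
  R(z) = (1 + 4/5z)/(1 − 1/5z).

Need |R(x)|<1, x<0.
x=-1.16: |R|=0.0584
R=−1: 1+4/5x = −1+1/5x ⇒ -3/5x=2 ⇒ x=2/(-3/5)=-3.3333
Confirm numerically:
  x=-2.295: |R|=0.57300 <1
  x=-1.521: |R|=0.16623 <1
  x=-1.340: |R|=0.05678 <1
  x=-3.897: |R|=1.19006 >1
  x=-3.824: |R|=1.16682 >1
  x=-3.556: |R|=1.07807 >1
Interval (-3.3333, 0).

(-3.3333,0); λ=-9 ⇒ h* = (10/3)/9 = 0.3704.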